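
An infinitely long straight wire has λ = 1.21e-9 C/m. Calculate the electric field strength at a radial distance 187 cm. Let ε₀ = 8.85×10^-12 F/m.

By cylindrical symmetry E is radial; use a coaxial Gaussian cylinder of radius 187 cm and length L.
Q_enc = λL, so λ_enc = 1.21×10^-9 C/m.
Applying ∮E·dA = Q_enc/ε₀ with the end caps contributing no flux:
E = |λ_enc|/(2πε₀r) = (1.21×10^-9)/(2π·8.85×10^-12·1.87) = 11.6 N/C.

11.6 N/C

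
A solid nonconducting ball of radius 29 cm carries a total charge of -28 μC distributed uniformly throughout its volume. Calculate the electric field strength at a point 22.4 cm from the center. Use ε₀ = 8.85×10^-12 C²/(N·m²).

E = 2.31×10^6 V/m

By spherical symmetry E is radial; choose a Gaussian sphere of radius r = 22.4 cm (r < R).
For a uniform sphere the enclosed fraction is (r/R)³, so Q_enc = (-28 μC)(0.224/0.29)³ = -1.29×10^-5 C.
Applying ∮E·dA = Q_enc/ε₀ with Φ = E(4πr²):
E = |Q_enc|/(4πε₀r²) = (1.29×10^-5)/(4π·8.85×10^-12·(0.224)²) = 2.31×10^6 N/C.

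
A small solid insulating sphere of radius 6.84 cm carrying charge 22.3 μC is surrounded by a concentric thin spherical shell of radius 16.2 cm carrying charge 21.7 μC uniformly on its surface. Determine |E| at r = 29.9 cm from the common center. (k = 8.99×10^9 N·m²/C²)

Use a concentric Gaussian sphere at r = 29.9 cm (r > 16.2 cm, enclosing both).
Q_enc = (22.3 μC) + (21.7 μC) = 4.40×10^-5 C.
By Gauss's law, ∮E·dA = E·4πr² = Q_enc/ε₀.
E = k|Q_enc|/r² = (8.99×10^9)(4.40e-5)/(0.299)² = 4.42e6 N/C.

4.42e6 V/m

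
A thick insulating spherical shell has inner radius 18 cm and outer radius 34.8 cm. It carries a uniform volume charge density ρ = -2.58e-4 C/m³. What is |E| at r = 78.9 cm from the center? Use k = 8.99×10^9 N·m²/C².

5.67e5 V/m

Take a concentric spherical Gaussian surface of radius r = 78.9 cm (r > 34.8 cm, enclosing the whole shell).
Q_enc = ρ·(4π/3)(b³ − a³) = (-2.58×10^-4)·(4π/3)·((0.348)³ − (0.18)³) = -3.924e-5 C.
Applying ∮E·dA = Q_enc/ε₀ with Φ = E(4πr²):
E = k|Q_enc|/r² = (8.99×10^9)(3.924×10^-5)/(0.789)² = 5.67×10^5 N/C.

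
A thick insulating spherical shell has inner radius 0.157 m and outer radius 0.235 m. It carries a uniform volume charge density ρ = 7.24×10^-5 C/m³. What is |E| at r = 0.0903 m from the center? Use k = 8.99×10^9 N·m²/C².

By spherical symmetry E is radial; choose a Gaussian sphere of radius r = 0.0903 m (r < 0.157 m, inside the empty cavity).
No charge is enclosed, so by Gauss's law E·4πr² = 0 ⇒ E = 0.

E = 0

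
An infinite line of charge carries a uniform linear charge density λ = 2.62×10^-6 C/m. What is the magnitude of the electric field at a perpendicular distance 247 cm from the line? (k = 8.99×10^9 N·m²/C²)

|E| = 1.91e4 V/m

By cylindrical symmetry E is radial; use a coaxial Gaussian cylinder of radius 247 cm and length L.
Q_enc = λL, so λ_enc = 2.62×10^-6 C/m.
Applying ∮E·dA = Q_enc/ε₀ with the end caps contributing no flux:
E = 2k|λ_enc|/r = 2(8.99×10^9)(2.62×10^-6)/(2.47) = 1.91e4 N/C.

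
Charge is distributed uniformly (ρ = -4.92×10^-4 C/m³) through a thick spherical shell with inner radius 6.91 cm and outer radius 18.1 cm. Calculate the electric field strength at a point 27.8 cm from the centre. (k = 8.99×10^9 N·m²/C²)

E = 1.34e6 V/m

Use a concentric Gaussian sphere at r = 27.8 cm (r > 18.1 cm, enclosing the whole shell).
Q_enc = ρ·(4π/3)(b³ − a³) = (-4.92e-4)·(4π/3)·((0.181)³ − (0.0691)³) = -1.154×10^-5 C.
Since E is radial and uniform over the Gaussian sphere, Φ = E·4πr² = Q_enc/ε₀.
E = k|Q_enc|/r² = (8.99×10^9)(1.154×10^-5)/(0.278)² = 1.34×10^6 N/C.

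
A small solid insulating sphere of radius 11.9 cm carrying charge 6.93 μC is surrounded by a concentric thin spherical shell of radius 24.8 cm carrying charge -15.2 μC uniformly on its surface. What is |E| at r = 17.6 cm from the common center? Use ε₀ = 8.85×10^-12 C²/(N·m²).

2.01×10^6 V/m

Use a concentric Gaussian sphere at r = 17.6 cm (between the bodies, 11.9 cm < r < 24.8 cm).
The shell at 24.8 cm lies outside the Gaussian surface, so Q_enc = 6.93 μC = 6.93e-6 C.
Gauss's law: E·4πr² = Q_enc/ε₀.
E = |Q_enc|/(4πε₀r²) = (6.93×10^-6)/(4π·8.85×10^-12·(0.176)²) = 2.01×10^6 N/C.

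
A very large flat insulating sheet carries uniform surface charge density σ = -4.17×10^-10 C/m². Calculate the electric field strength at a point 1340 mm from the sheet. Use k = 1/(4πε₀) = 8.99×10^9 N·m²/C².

By planar symmetry E is perpendicular to the sheet and uniform; use a Gaussian pillbox with flat faces of area A on each side of the sheet.
Flux Φ = 2EA and Q_enc = σA, so 2EA = σA/ε₀ ⇒ E = |σ|/(2ε₀), independent of distance.
E = 2πk|σ| = 2π(8.99×10^9)(4.17e-10) = 23.6 N/C.

E = 23.6 V/m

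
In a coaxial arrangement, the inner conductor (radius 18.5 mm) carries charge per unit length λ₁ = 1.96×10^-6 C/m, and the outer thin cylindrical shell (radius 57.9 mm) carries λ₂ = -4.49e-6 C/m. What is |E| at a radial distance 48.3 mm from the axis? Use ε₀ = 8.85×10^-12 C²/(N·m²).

Take a coaxial cylindrical Gaussian surface of radius r = 48.3 mm and length L (between the conductors, 18.5 mm < r < 57.9 mm).
The shell at 57.9 mm lies outside the Gaussian surface, so λ_enc = λ₁ = 1.96×10^-6 C/m.
By Gauss's law (flux through the curved wall only), E·2πrL = λ_enc L/ε₀.
E = |λ_enc|/(2πε₀r) = (1.96e-6)/(2π·8.85×10^-12·0.0483) = 7.30×10^5 N/C.

E ≈ 7.30×10^5 N/C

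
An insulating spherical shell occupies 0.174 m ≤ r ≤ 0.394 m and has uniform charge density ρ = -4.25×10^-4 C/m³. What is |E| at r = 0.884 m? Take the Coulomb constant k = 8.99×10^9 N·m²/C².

Take a concentric spherical Gaussian surface of radius r = 0.884 m (r > 0.394 m, enclosing the whole shell).
Q_enc = ρ·(4π/3)(b³ − a³) = (-4.25×10^-4)·(4π/3)·((0.394)³ − (0.174)³) = -9.951e-5 C.
Applying ∮E·dA = Q_enc/ε₀ with Φ = E(4πr²):
E = k|Q_enc|/r² = (8.99×10^9)(9.951e-5)/(0.884)² = 1.14×10^6 N/C.

1.14×10^6 N/C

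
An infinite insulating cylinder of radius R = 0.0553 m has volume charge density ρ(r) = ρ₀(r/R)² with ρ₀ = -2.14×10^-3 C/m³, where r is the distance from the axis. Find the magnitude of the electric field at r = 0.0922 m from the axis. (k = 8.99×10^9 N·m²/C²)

Coaxial Gaussian cylinder, radius r = 0.0922 m, length L (r > R, full charge per length enclosed).
λ_enc = 2π ∫₀^R ρ₀(r'/R)^2 r' dr' = 2πρ₀R²/4 = -1.028e-5 C/m.
Since E is radial and uniform over the curved surface, Φ = E·2πrL = Q_enc/ε₀ = λ_enc L/ε₀.
E = 2k|λ_enc|/r = 2(8.99×10^9)(1.028e-5)/(0.0922) = 2.00×10^6 N/C.

E = 2.00×10^6 N/C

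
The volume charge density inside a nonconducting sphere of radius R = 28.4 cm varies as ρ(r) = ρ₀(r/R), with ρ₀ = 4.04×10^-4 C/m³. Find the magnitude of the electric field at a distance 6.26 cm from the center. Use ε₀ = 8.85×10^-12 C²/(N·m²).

Use a concentric Gaussian sphere at r = 6.26 cm (r < R).
Integrate the density: Q_enc = 4π ∫₀^r ρ₀(r'/R)^1 r'² dr' = 4πρ₀ r^4/(4·R) = 6.863×10^-8 C.
By Gauss's law, ∮E·dA = E·4πr² = Q_enc/ε₀.
E = |Q_enc|/(4πε₀r²) = (6.863×10^-8)/(4π·8.85×10^-12·(0.0626)²) = 1.57×10^5 N/C.

1.57×10^5 V/m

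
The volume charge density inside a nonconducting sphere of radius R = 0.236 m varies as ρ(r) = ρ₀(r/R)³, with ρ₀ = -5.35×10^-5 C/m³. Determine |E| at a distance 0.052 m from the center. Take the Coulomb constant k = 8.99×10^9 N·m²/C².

Symmetry ⇒ E = E(r) r̂. Gaussian sphere of radius r = 0.052 m (r < R).
Q_enc = ∫₀^r ρ(r')·4πr'² dr' = (4πρ₀/R³) ∫₀^r r'^5 dr' = 4πρ₀ r^6/(6·R³) = -1.685e-10 C.
Since E is radial and uniform over the Gaussian sphere, Φ = E·4πr² = Q_enc/ε₀.
E = k|Q_enc|/r² = (8.99×10^9)(1.685×10^-10)/(0.052)² = 560 N/C.

E = 560 N/C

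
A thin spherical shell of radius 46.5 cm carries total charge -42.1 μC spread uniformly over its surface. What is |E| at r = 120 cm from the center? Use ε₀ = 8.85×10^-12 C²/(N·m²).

Use a concentric Gaussian sphere at r = 120 cm (r > 46.5 cm).
The entire shell is enclosed: Q_enc = -4.21e-5 C.
Since E is radial and uniform over the Gaussian sphere, Φ = E·4πr² = Q_enc/ε₀.
E = |Q_enc|/(4πε₀r²) = (4.21×10^-5)/(4π·8.85×10^-12·(1.2)²) = 2.63×10^5 N/C.

|E| ≈ 2.63×10^5 N/C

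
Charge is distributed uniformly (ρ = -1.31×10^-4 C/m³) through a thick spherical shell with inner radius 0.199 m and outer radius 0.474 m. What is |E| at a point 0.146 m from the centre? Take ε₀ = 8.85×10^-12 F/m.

Take a concentric spherical Gaussian surface of radius r = 0.146 m (r < 0.199 m, inside the empty cavity).
Q_enc = 0 (all charge lies at larger r); Gauss's law gives E = 0.

|E| = 0 V/m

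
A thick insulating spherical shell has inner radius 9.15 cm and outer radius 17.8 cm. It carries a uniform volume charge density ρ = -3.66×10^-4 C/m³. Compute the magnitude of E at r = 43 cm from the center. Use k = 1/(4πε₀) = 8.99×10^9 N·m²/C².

Use a concentric Gaussian sphere at r = 43 cm (r > 17.8 cm, enclosing the whole shell).
Q_enc = ρ·(4π/3)(b³ − a³) = (-3.66e-4)·(4π/3)·((0.178)³ − (0.0915)³) = -7.472e-6 C.
Applying ∮E·dA = Q_enc/ε₀ with Φ = E(4πr²):
E = k|Q_enc|/r² = (8.99×10^9)(7.472e-6)/(0.43)² = 3.63×10^5 N/C.

|E| ≈ 3.63e5 N/C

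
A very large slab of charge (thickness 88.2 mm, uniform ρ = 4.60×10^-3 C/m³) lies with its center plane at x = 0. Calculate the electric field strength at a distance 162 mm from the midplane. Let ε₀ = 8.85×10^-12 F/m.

The point |x| = 162 mm lies outside the slab (half-thickness 0.0441 m). A symmetric pillbox spanning the full slab encloses Q_enc = ρ·d·A.
Flux = 2EA ⇒ E = |ρ|d/(2ε₀), independent of distance outside.
E = (4.60e-3)(0.0882)/(2·8.85×10^-12) = 2.29×10^7 N/C.

|E| ≈ 2.29×10^7 N/C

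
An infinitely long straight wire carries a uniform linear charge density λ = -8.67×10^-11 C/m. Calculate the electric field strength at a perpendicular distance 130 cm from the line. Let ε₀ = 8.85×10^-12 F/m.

Choose a coaxial cylinder of radius r = 130 cm (arbitrary length L) as the Gaussian surface.
Q_enc = λL, so λ_enc = -8.67×10^-11 C/m.
Applying ∮E·dA = Q_enc/ε₀ with the end caps contributing no flux:
E = |λ_enc|/(2πε₀r) = (8.67×10^-11)/(2π·8.85×10^-12·1.3) = 1.2 N/C.

E = 1.2 N/C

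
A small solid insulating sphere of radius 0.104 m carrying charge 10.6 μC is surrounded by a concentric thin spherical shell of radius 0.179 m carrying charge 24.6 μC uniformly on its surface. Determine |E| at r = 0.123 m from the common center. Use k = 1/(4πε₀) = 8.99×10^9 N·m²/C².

By spherical symmetry E is radial; choose a Gaussian sphere of radius r = 0.123 m (between the bodies, 0.104 m < r < 0.179 m).
The shell at 0.179 m lies outside the Gaussian surface, so Q_enc = 10.6 μC = 1.06×10^-5 C.
Since E is radial and uniform over the Gaussian sphere, Φ = E·4πr² = Q_enc/ε₀.
E = k|Q_enc|/r² = (8.99×10^9)(1.06×10^-5)/(0.123)² = 6.30×10^6 N/C.

E = 6.30×10^6 N/C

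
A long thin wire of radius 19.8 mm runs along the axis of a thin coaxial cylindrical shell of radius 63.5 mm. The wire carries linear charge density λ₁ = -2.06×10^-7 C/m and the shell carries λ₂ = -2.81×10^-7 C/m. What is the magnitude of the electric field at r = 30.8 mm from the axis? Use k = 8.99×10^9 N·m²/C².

Coaxial Gaussian cylinder, radius r = 30.8 mm, length L (between the conductors, 19.8 mm < r < 63.5 mm).
The shell at 63.5 mm lies outside the Gaussian surface, so λ_enc = λ₁ = -2.06e-7 C/m.
By Gauss's law (flux through the curved wall only), E·2πrL = λ_enc L/ε₀.
E = 2k|λ_enc|/r = 2(8.99×10^9)(2.06×10^-7)/(0.0308) = 1.20×10^5 N/C.

|E| = 1.20e5 V/m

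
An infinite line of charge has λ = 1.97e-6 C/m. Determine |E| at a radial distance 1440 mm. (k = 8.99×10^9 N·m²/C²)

E ≈ 2.46×10^4 N/C

By cylindrical symmetry E is radial; use a coaxial Gaussian cylinder of radius 1440 mm and length L.
Q_enc = λL, so λ_enc = 1.97e-6 C/m.
By Gauss's law (flux through the curved wall only), E·2πrL = λ_enc L/ε₀.
E = 2k|λ_enc|/r = 2(8.99×10^9)(1.97e-6)/(1.44) = 2.46e4 N/C.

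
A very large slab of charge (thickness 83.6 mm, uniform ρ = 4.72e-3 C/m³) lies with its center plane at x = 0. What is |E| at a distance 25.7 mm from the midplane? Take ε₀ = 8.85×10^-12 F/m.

|E| = 1.37e7 N/C

By symmetry E is perpendicular to the slab. A Gaussian pillbox from −25.7 mm to +25.7 mm (face area A) lies entirely within the slab.
Q_enc = ρ·(2x)·A and flux = 2EA, so 2EA = 2ρxA/ε₀ ⇒ E = |ρ|x/ε₀.
E = (4.72e-3)(0.0257)/(8.85×10^-12) = 1.37e7 N/C.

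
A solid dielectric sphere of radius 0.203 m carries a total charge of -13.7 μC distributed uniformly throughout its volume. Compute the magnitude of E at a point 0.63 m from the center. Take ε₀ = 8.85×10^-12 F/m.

|E| ≈ 3.10×10^5 N/C

Use a concentric Gaussian sphere at r = 0.63 m (r > R, so the entire charge is enclosed).
Q_enc = -13.7 μC = -1.37e-5 C.
Applying ∮E·dA = Q_enc/ε₀ with Φ = E(4πr²):
E = |Q_enc|/(4πε₀r²) = (1.37×10^-5)/(4π·8.85×10^-12·(0.63)²) = 3.10e5 N/C.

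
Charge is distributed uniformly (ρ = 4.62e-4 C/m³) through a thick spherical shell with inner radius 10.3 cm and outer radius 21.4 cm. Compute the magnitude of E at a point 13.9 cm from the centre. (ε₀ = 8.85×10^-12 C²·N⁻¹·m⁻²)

Take a concentric spherical Gaussian surface of radius r = 13.9 cm (within the shell material, 10.3 cm < r < 21.4 cm).
Only the shell between 10.3 cm and r is enclosed: Q_enc = ρ·(4π/3)(r³ − a³) = (4.62e-4)·(4π/3)·((0.139)³ − (0.103)³) = 3.083×10^-6 C.
Gauss's law: E·4πr² = Q_enc/ε₀.
E = |Q_enc|/(4πε₀r²) = (3.083×10^-6)/(4π·8.85×10^-12·(0.139)²) = 1.43×10^6 N/C.

E ≈ 1.43×10^6 V/m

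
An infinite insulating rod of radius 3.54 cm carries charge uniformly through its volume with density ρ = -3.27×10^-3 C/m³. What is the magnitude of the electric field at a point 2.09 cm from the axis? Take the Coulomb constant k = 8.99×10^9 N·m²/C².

Take a coaxial cylindrical Gaussian surface of radius r = 2.09 cm and length L (r < R).
Charge inside radius r per length L is ρ·πr²·L, so λ_enc = ρπr² = -4.487×10^-6 C/m.
By Gauss's law (flux through the curved wall only), E·2πrL = λ_enc L/ε₀.
E = 2k|λ_enc|/r = 2(8.99×10^9)(4.487e-6)/(0.0209) = 3.86×10^6 N/C.

E = 3.86×10^6 N/C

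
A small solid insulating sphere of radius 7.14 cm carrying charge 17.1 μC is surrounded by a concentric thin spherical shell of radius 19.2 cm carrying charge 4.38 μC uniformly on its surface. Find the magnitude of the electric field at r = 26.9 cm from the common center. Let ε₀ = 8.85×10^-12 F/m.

Symmetry ⇒ E = E(r) r̂. Gaussian sphere of radius r = 26.9 cm (r > 19.2 cm, enclosing both).
Q_enc = (17.1 μC) + (4.38 μC) = 2.148×10^-5 C.
Since E is radial and uniform over the Gaussian sphere, Φ = E·4πr² = Q_enc/ε₀.
E = |Q_enc|/(4πε₀r²) = (2.148e-5)/(4π·8.85×10^-12·(0.269)²) = 2.67e6 N/C.

|E| = 2.67×10^6 V/m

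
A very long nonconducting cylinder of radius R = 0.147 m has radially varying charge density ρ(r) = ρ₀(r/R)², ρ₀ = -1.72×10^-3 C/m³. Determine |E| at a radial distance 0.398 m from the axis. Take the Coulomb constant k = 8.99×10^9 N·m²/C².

Coaxial Gaussian cylinder, radius r = 0.398 m, length L (r > R, full charge per length enclosed).
λ_enc = 2π ∫₀^R ρ₀(r'/R)^2 r' dr' = 2πρ₀R²/4 = -5.838×10^-5 C/m.
Applying ∮E·dA = Q_enc/ε₀ with the end caps contributing no flux:
E = 2k|λ_enc|/r = 2(8.99×10^9)(5.838×10^-5)/(0.398) = 2.64×10^6 N/C.

E ≈ 2.64×10^6 N/C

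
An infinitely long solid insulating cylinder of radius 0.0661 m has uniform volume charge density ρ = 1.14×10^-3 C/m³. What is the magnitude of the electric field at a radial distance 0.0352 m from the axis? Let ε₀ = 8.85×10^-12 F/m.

Choose a coaxial cylinder of radius r = 0.0352 m (arbitrary length L) as the Gaussian surface (r < R).
Charge inside radius r per length L is ρ·πr²·L, so λ_enc = ρπr² = 4.438e-6 C/m.
By Gauss's law (flux through the curved wall only), E·2πrL = λ_enc L/ε₀.
E = |λ_enc|/(2πε₀r) = (4.438×10^-6)/(2π·8.85×10^-12·0.0352) = 2.27×10^6 N/C.

2.27×10^6 N/C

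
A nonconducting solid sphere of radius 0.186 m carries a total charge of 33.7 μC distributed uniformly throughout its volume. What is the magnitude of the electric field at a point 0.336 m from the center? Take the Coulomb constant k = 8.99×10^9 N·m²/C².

By spherical symmetry E is radial; choose a Gaussian sphere of radius r = 0.336 m (r > R, so the entire charge is enclosed).
Q_enc = 33.7 μC = 3.37×10^-5 C.
By Gauss's law, ∮E·dA = E·4πr² = Q_enc/ε₀.
E = k|Q_enc|/r² = (8.99×10^9)(3.37×10^-5)/(0.336)² = 2.68×10^6 N/C.

|E| = 2.68e6 V/m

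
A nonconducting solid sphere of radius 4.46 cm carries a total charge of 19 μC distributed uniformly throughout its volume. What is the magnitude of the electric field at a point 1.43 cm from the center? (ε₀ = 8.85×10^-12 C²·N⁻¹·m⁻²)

By spherical symmetry E is radial; choose a Gaussian sphere of radius r = 1.43 cm (r < R).
Only the charge within r is enclosed: Q_enc = Q·(r/R)³ = (19 μC)·(1.43 cm/4.46 cm)³ = 6.263×10^-7 C.
Since E is radial and uniform over the Gaussian sphere, Φ = E·4πr² = Q_enc/ε₀.
E = |Q_enc|/(4πε₀r²) = (6.263e-7)/(4π·8.85×10^-12·(0.0143)²) = 2.75e7 N/C.

E = 2.75×10^7 N/C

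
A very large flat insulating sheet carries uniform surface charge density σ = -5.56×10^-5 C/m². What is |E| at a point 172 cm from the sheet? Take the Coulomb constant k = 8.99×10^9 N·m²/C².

3.14×10^6 N/C

By planar symmetry E is perpendicular to the sheet and uniform; use a Gaussian pillbox with flat faces of area A on each side of the sheet.
Only the two end caps contribute flux: Φ = 2EA. With Q_enc = σA, Gauss's law gives E = |σ|/(2ε₀).
E = 2πk|σ| = 2π(8.99×10^9)(5.56×10^-5) = 3.14e6 N/C.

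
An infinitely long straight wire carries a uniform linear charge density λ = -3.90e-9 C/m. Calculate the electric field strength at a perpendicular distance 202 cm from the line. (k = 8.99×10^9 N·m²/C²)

34.7 N/C

Coaxial Gaussian cylinder, radius r = 202 cm, length L.
Q_enc = λL, so λ_enc = -3.90×10^-9 C/m.
Gauss's law: E·2πrL = λ_enc L/ε₀.
E = 2k|λ_enc|/r = 2(8.99×10^9)(3.90×10^-9)/(2.02) = 34.7 N/C.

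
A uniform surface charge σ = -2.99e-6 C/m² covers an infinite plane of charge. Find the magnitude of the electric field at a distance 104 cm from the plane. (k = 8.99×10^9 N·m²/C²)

|E| = 1.69×10^5 N/C

By planar symmetry E is perpendicular to the sheet and uniform; use a Gaussian pillbox with flat faces of area A on each side of the sheet.
Only the two end caps contribute flux: Φ = 2EA. With Q_enc = σA, Gauss's law gives E = |σ|/(2ε₀).
E = 2πk|σ| = 2π(8.99×10^9)(2.99×10^-6) = 1.69e5 N/C.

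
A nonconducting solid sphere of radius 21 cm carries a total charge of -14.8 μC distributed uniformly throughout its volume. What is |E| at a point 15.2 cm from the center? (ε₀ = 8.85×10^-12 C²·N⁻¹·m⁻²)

Use a concentric Gaussian sphere at r = 15.2 cm (r < R).
Only the charge within r is enclosed: Q_enc = Q·(r/R)³ = (-14.8 μC)·(15.2 cm/21 cm)³ = -5.612×10^-6 C.
Gauss's law: E·4πr² = Q_enc/ε₀.
E = |Q_enc|/(4πε₀r²) = (5.612e-6)/(4π·8.85×10^-12·(0.152)²) = 2.18×10^6 N/C.

2.18×10^6 N/C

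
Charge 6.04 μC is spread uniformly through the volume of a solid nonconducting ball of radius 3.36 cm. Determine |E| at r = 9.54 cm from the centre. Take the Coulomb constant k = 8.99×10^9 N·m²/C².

|E| = 5.97×10^6 V/m

By spherical symmetry E is radial; choose a Gaussian sphere of radius r = 9.54 cm (r > R, so the entire charge is enclosed).
Q_enc = 6.04 μC = 6.04×10^-6 C.
Applying ∮E·dA = Q_enc/ε₀ with Φ = E(4πr²):
E = k|Q_enc|/r² = (8.99×10^9)(6.04×10^-6)/(0.0954)² = 5.97×10^6 N/C.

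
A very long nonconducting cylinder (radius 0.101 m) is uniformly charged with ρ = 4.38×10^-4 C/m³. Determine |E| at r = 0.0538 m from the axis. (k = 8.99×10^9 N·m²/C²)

By cylindrical symmetry E is radial; use a coaxial Gaussian cylinder of radius 0.0538 m and length L (r < R).
Enclosed charge per unit length: λ_enc = ρ·πr² = (4.38e-4)π(0.0538)² = 3.983e-6 C/m.
Gauss's law: E·2πrL = λ_enc L/ε₀.
E = 2k|λ_enc|/r = 2(8.99×10^9)(3.983e-6)/(0.0538) = 1.33e6 N/C.

E ≈ 1.33×10^6 N/C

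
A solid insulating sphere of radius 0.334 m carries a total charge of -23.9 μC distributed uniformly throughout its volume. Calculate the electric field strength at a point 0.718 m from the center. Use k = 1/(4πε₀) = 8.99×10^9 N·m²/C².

|E| ≈ 4.17e5 V/m

By spherical symmetry E is radial; choose a Gaussian sphere of radius r = 0.718 m (r > R, so the entire charge is enclosed).
Q_enc = -23.9 μC = -2.39×10^-5 C.
By Gauss's law, ∮E·dA = E·4πr² = Q_enc/ε₀.
E = k|Q_enc|/r² = (8.99×10^9)(2.39×10^-5)/(0.718)² = 4.17e5 N/C.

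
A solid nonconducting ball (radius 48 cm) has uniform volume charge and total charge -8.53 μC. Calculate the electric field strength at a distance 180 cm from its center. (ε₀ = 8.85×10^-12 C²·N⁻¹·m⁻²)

|E| = 2.37×10^4 N/C

Take a concentric spherical Gaussian surface of radius r = 180 cm (r > R, so the entire charge is enclosed).
Q_enc = -8.53 μC = -8.53e-6 C.
Gauss's law: E·4πr² = Q_enc/ε₀.
E = |Q_enc|/(4πε₀r²) = (8.53e-6)/(4π·8.85×10^-12·(1.8)²) = 2.37e4 N/C.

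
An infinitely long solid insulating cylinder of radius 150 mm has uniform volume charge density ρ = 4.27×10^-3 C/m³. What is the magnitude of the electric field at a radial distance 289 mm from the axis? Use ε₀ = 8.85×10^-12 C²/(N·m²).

Choose a coaxial cylinder of radius r = 289 mm (arbitrary length L) as the Gaussian surface (r > 150 mm, full cross-section enclosed).
λ_enc = ρ·πR² = (4.27e-3)π(0.15)² = 3.018×10^-4 C/m.
By Gauss's law (flux through the curved wall only), E·2πrL = λ_enc L/ε₀.
E = |λ_enc|/(2πε₀r) = (3.018e-4)/(2π·8.85×10^-12·0.289) = 1.88e7 N/C.

|E| = 1.88e7 V/m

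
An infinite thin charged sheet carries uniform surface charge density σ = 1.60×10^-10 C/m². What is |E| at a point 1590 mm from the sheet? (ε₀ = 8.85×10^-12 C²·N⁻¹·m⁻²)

|E| ≈ 9.04 N/C

By planar symmetry E is perpendicular to the sheet and uniform; use a Gaussian pillbox with flat faces of area A on each side of the sheet.
Only the two end caps contribute flux: Φ = 2EA. With Q_enc = σA, Gauss's law gives E = |σ|/(2ε₀).
E = |σ|/(2ε₀) = (1.60×10^-10)/(2·8.85×10^-12) = 9.04 N/C.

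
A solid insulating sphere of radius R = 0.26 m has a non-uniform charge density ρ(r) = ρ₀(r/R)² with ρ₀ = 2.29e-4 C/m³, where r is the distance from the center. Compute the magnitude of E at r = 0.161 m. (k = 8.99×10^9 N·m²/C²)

3.19×10^5 V/m

By spherical symmetry E is radial; choose a Gaussian sphere of radius r = 0.161 m (r < R).
Integrate the density: Q_enc = 4π ∫₀^r ρ₀(r'/R)^2 r'² dr' = 4πρ₀ r^5/(5·R²) = 9.21e-7 C.
Since E is radial and uniform over the Gaussian sphere, Φ = E·4πr² = Q_enc/ε₀.
E = k|Q_enc|/r² = (8.99×10^9)(9.21×10^-7)/(0.161)² = 3.19×10^5 N/C.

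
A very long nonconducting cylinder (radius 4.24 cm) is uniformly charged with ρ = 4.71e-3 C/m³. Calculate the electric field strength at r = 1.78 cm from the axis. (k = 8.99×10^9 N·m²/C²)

Choose a coaxial cylinder of radius r = 1.78 cm (arbitrary length L) as the Gaussian surface (r < R).
Enclosed charge per unit length: λ_enc = ρ·πr² = (4.71×10^-3)π(0.0178)² = 4.688×10^-6 C/m.
By Gauss's law (flux through the curved wall only), E·2πrL = λ_enc L/ε₀.
E = 2k|λ_enc|/r = 2(8.99×10^9)(4.688×10^-6)/(0.0178) = 4.74×10^6 N/C.

4.74e6 N/C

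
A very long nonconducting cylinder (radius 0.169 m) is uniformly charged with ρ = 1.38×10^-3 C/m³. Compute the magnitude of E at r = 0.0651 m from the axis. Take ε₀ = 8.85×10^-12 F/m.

Coaxial Gaussian cylinder, radius r = 0.0651 m, length L (r < R).
Enclosed charge per unit length: λ_enc = ρ·πr² = (1.38×10^-3)π(0.0651)² = 1.837×10^-5 C/m.
Since E is radial and uniform over the curved surface, Φ = E·2πrL = Q_enc/ε₀ = λ_enc L/ε₀.
E = |λ_enc|/(2πε₀r) = (1.837×10^-5)/(2π·8.85×10^-12·0.0651) = 5.08×10^6 N/C.

5.08×10^6 V/m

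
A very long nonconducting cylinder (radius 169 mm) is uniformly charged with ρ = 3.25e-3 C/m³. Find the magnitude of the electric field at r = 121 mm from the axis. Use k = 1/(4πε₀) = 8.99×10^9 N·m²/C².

Take a coaxial cylindrical Gaussian surface of radius r = 121 mm and length L (r < R).
Charge inside radius r per length L is ρ·πr²·L, so λ_enc = ρπr² = 1.495e-4 C/m.
Gauss's law: E·2πrL = λ_enc L/ε₀.
E = 2k|λ_enc|/r = 2(8.99×10^9)(1.495e-4)/(0.121) = 2.22e7 N/C.

E = 2.22e7 N/C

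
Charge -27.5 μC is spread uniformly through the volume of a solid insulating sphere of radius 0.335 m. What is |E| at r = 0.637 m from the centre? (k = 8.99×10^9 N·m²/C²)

Use a concentric Gaussian sphere at r = 0.637 m (r > R, so the entire charge is enclosed).
Q_enc = -27.5 μC = -2.75×10^-5 C.
Applying ∮E·dA = Q_enc/ε₀ with Φ = E(4πr²):
E = k|Q_enc|/r² = (8.99×10^9)(2.75×10^-5)/(0.637)² = 6.09e5 N/C.

E = 6.09×10^5 N/C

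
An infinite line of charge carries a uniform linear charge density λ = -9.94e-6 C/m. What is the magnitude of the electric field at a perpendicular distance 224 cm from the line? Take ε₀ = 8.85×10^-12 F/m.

Take a coaxial cylindrical Gaussian surface of radius r = 224 cm and length L.
Q_enc = λL, so λ_enc = -9.94×10^-6 C/m.
Gauss's law: E·2πrL = λ_enc L/ε₀.
E = |λ_enc|/(2πε₀r) = (9.94e-6)/(2π·8.85×10^-12·2.24) = 7.98×10^4 N/C.

7.98×10^4 N/C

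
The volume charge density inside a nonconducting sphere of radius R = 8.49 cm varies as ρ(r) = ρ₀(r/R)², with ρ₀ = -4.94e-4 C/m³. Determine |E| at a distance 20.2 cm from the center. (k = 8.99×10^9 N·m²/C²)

By spherical symmetry E is radial; choose a Gaussian sphere of radius r = 20.2 cm (r > R, all charge enclosed).
Q_enc = 4π ∫₀^R ρ₀(r'/R)^2 r'² dr' = 4πρ₀R³/5 = -7.598×10^-7 C.
Since E is radial and uniform over the Gaussian sphere, Φ = E·4πr² = Q_enc/ε₀.
E = k|Q_enc|/r² = (8.99×10^9)(7.598×10^-7)/(0.202)² = 1.67×10^5 N/C.

|E| ≈ 1.67×10^5 V/m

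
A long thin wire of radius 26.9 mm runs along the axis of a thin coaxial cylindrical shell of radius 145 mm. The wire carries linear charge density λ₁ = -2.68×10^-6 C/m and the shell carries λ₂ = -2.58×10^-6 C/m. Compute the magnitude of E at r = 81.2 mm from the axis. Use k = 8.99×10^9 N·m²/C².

Take a coaxial cylindrical Gaussian surface of radius r = 81.2 mm and length L (between the conductors, 26.9 mm < r < 145 mm).
Only the inner wire is enclosed; the outer shell contributes nothing inside itself. λ_enc = λ₁ = -2.68×10^-6 C/m.
By Gauss's law (flux through the curved wall only), E·2πrL = λ_enc L/ε₀.
E = 2k|λ_enc|/r = 2(8.99×10^9)(2.68×10^-6)/(0.0812) = 5.93×10^5 N/C.

|E| = 5.93×10^5 N/C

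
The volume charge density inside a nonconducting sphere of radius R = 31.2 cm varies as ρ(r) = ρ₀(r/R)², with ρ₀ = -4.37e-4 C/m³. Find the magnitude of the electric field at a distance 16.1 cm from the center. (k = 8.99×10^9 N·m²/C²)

E = 4.23×10^5 N/C

Use a concentric Gaussian sphere at r = 16.1 cm (r < R).
Q_enc = ∫₀^r ρ(r')·4πr'² dr' = (4πρ₀/R²) ∫₀^r r'^4 dr' = 4πρ₀ r^5/(5·R²) = -1.221×10^-6 C.
By Gauss's law, ∮E·dA = E·4πr² = Q_enc/ε₀.
E = k|Q_enc|/r² = (8.99×10^9)(1.221×10^-6)/(0.161)² = 4.23×10^5 N/C.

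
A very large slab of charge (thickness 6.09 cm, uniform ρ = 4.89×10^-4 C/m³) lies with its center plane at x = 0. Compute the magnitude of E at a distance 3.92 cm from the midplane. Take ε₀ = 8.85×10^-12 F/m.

E = 1.68e6 N/C

The point |x| = 3.92 cm lies outside the slab (half-thickness 0.03045 m). A symmetric pillbox spanning the full slab encloses Q_enc = ρ·d·A.
Flux = 2EA ⇒ E = |ρ|d/(2ε₀), independent of distance outside.
E = (4.89×10^-4)(0.0609)/(2·8.85×10^-12) = 1.68e6 N/C.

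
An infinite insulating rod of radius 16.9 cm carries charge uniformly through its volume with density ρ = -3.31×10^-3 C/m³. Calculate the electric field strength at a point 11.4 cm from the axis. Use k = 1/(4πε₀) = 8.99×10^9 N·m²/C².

Take a coaxial cylindrical Gaussian surface of radius r = 11.4 cm and length L (r < R).
Enclosed charge per unit length: λ_enc = ρ·πr² = (-3.31×10^-3)π(0.114)² = -1.351e-4 C/m.
Gauss's law: E·2πrL = λ_enc L/ε₀.
E = 2k|λ_enc|/r = 2(8.99×10^9)(1.351×10^-4)/(0.114) = 2.13×10^7 N/C.

|E| ≈ 2.13e7 V/m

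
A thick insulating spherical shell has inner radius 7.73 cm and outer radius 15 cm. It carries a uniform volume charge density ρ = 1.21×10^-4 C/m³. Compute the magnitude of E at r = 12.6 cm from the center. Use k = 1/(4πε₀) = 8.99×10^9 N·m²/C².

Use a concentric Gaussian sphere at r = 12.6 cm (within the shell material, 7.73 cm < r < 15 cm).
Only the shell between 7.73 cm and r is enclosed: Q_enc = ρ·(4π/3)(r³ − a³) = (1.21e-4)·(4π/3)·((0.126)³ − (0.0773)³) = 7.798e-7 C.
Applying ∮E·dA = Q_enc/ε₀ with Φ = E(4πr²):
E = k|Q_enc|/r² = (8.99×10^9)(7.798×10^-7)/(0.126)² = 4.42×10^5 N/C.

4.42e5 V/m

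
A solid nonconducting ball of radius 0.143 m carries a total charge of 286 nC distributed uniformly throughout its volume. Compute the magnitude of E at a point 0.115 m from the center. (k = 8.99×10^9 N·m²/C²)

|E| = 1.01e5 V/m

By spherical symmetry E is radial; choose a Gaussian sphere of radius r = 0.115 m (r < R).
For a uniform sphere the enclosed fraction is (r/R)³, so Q_enc = (286 nC)(0.115/0.143)³ = 1.487×10^-7 C.
By Gauss's law, ∮E·dA = E·4πr² = Q_enc/ε₀.
E = k|Q_enc|/r² = (8.99×10^9)(1.487×10^-7)/(0.115)² = 1.01e5 N/C.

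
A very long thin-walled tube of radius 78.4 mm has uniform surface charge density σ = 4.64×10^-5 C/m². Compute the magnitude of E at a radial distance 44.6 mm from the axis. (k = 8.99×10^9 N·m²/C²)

E = 0 (no enclosed charge)

Take a coaxial cylindrical Gaussian surface of radius r = 44.6 mm and length L (r < 78.4 mm, inside the shell).
No charge is enclosed, so Gauss's law gives E·2πrL = 0 ⇒ E = 0.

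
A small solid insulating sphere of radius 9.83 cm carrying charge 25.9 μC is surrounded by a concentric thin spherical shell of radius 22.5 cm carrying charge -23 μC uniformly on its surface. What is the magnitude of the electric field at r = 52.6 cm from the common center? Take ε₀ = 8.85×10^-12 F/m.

E ≈ 9.42×10^4 N/C

Take a concentric spherical Gaussian surface of radius r = 52.6 cm (r > 22.5 cm, enclosing both).
Q_enc = (25.9 μC) + (-23 μC) = 2.90×10^-6 C.
Gauss's law: E·4πr² = Q_enc/ε₀.
E = |Q_enc|/(4πε₀r²) = (2.90×10^-6)/(4π·8.85×10^-12·(0.526)²) = 9.42e4 N/C.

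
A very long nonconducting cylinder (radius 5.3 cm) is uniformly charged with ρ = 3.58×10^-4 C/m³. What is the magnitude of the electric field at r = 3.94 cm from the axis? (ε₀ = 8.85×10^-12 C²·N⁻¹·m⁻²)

|E| ≈ 7.97e5 N/C

Choose a coaxial cylinder of radius r = 3.94 cm (arbitrary length L) as the Gaussian surface (r < R).
Enclosed charge per unit length: λ_enc = ρ·πr² = (3.58e-4)π(0.0394)² = 1.746×10^-6 C/m.
By Gauss's law (flux through the curved wall only), E·2πrL = λ_enc L/ε₀.
E = |λ_enc|/(2πε₀r) = (1.746e-6)/(2π·8.85×10^-12·0.0394) = 7.97×10^5 N/C.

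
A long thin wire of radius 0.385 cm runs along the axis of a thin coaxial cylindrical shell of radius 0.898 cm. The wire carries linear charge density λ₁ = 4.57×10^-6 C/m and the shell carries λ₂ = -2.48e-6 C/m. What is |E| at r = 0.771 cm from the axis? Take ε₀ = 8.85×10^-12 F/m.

|E| = 1.07×10^7 N/C

Take a coaxial cylindrical Gaussian surface of radius r = 0.771 cm and length L (between the conductors, 0.385 cm < r < 0.898 cm).
Only the inner wire is enclosed; the outer shell contributes nothing inside itself. λ_enc = λ₁ = 4.57×10^-6 C/m.
Since E is radial and uniform over the curved surface, Φ = E·2πrL = Q_enc/ε₀ = λ_enc L/ε₀.
E = |λ_enc|/(2πε₀r) = (4.57×10^-6)/(2π·8.85×10^-12·0.00771) = 1.07×10^7 N/C.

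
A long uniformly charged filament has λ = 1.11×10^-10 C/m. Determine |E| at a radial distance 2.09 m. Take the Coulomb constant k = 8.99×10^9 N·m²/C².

|E| = 0.955 N/C

Take a coaxial cylindrical Gaussian surface of radius r = 2.09 m and length L.
Q_enc = λL, so λ_enc = 1.11×10^-10 C/m.
Gauss's law: E·2πrL = λ_enc L/ε₀.
E = 2k|λ_enc|/r = 2(8.99×10^9)(1.11e-10)/(2.09) = 0.955 N/C.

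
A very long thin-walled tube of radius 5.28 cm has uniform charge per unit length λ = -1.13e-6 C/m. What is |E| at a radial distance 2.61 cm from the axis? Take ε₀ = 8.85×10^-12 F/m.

|E| = 0 V/m

Coaxial Gaussian cylinder, radius r = 2.61 cm, length L (r < 5.28 cm, inside the shell).
All the surface charge lies outside this cylinder: Q_enc = 0, hence E = 0.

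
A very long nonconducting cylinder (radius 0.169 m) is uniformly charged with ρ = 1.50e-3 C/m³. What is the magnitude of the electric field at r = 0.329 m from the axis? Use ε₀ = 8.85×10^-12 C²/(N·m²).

E = 7.36×10^6 N/C

Coaxial Gaussian cylinder, radius r = 0.329 m, length L (r > 0.169 m, full cross-section enclosed).
λ_enc = ρ·πR² = (1.50×10^-3)π(0.169)² = 1.346×10^-4 C/m.
Gauss's law: E·2πrL = λ_enc L/ε₀.
E = |λ_enc|/(2πε₀r) = (1.346×10^-4)/(2π·8.85×10^-12·0.329) = 7.36×10^6 N/C.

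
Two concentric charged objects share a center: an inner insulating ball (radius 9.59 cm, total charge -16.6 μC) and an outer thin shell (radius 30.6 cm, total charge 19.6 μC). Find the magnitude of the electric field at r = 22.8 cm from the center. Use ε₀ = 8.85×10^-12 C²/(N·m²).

Use a concentric Gaussian sphere at r = 22.8 cm (between the bodies, 9.59 cm < r < 30.6 cm).
Only the inner charge is enclosed; the outer shell contributes nothing inside itself. Q_enc = -16.6 μC = -1.66×10^-5 C.
By Gauss's law, ∮E·dA = E·4πr² = Q_enc/ε₀.
E = |Q_enc|/(4πε₀r²) = (1.66×10^-5)/(4π·8.85×10^-12·(0.228)²) = 2.87e6 N/C.

|E| = 2.87e6 N/C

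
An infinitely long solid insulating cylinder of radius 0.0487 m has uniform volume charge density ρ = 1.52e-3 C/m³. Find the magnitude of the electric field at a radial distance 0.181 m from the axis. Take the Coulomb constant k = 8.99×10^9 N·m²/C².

E = 1.13e6 V/m

Coaxial Gaussian cylinder, radius r = 0.181 m, length L (r > 0.0487 m, full cross-section enclosed).
λ_enc = ρ·πR² = (1.52×10^-3)π(0.0487)² = 1.133e-5 C/m.
Since E is radial and uniform over the curved surface, Φ = E·2πrL = Q_enc/ε₀ = λ_enc L/ε₀.
E = 2k|λ_enc|/r = 2(8.99×10^9)(1.133e-5)/(0.181) = 1.13×10^6 N/C.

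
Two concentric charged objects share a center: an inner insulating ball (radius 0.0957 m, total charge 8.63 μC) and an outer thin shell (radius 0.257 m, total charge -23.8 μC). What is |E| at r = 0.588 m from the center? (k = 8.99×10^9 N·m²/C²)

E ≈ 3.94e5 V/m

Use a concentric Gaussian sphere at r = 0.588 m (r > 0.257 m, enclosing both).
Q_enc = (8.63 μC) + (-23.8 μC) = -1.517e-5 C.
Gauss's law: E·4πr² = Q_enc/ε₀.
E = k|Q_enc|/r² = (8.99×10^9)(1.517×10^-5)/(0.588)² = 3.94×10^5 N/C.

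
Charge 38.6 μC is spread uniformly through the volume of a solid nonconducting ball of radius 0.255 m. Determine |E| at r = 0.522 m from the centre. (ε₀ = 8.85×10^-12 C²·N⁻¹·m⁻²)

Use a concentric Gaussian sphere at r = 0.522 m (r > R, so the entire charge is enclosed).
Q_enc = 38.6 μC = 3.86e-5 C.
Applying ∮E·dA = Q_enc/ε₀ with Φ = E(4πr²):
E = |Q_enc|/(4πε₀r²) = (3.86e-5)/(4π·8.85×10^-12·(0.522)²) = 1.27×10^6 N/C.

|E| ≈ 1.27×10^6 V/m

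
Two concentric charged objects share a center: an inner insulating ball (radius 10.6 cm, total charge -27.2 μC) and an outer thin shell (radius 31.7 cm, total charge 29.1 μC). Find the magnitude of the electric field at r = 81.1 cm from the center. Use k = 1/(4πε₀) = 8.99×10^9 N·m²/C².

E ≈ 2.60×10^4 N/C

By spherical symmetry E is radial; choose a Gaussian sphere of radius r = 81.1 cm (r > 31.7 cm, enclosing both).
Q_enc = (-27.2 μC) + (29.1 μC) = 1.90×10^-6 C.
Since E is radial and uniform over the Gaussian sphere, Φ = E·4πr² = Q_enc/ε₀.
E = k|Q_enc|/r² = (8.99×10^9)(1.90×10^-6)/(0.811)² = 2.60e4 N/C.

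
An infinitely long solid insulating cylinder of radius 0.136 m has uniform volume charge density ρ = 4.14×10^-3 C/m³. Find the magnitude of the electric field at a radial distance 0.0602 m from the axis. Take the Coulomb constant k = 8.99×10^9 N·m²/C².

By cylindrical symmetry E is radial; use a coaxial Gaussian cylinder of radius 0.0602 m and length L (r < R).
Enclosed charge per unit length: λ_enc = ρ·πr² = (4.14×10^-3)π(0.0602)² = 4.713×10^-5 C/m.
Applying ∮E·dA = Q_enc/ε₀ with the end caps contributing no flux:
E = 2k|λ_enc|/r = 2(8.99×10^9)(4.713e-5)/(0.0602) = 1.41×10^7 N/C.

1.41e7 N/C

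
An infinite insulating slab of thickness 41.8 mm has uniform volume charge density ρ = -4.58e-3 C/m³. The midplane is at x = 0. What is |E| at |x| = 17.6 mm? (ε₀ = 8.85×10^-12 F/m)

9.11×10^6 N/C

By symmetry E is perpendicular to the slab. A Gaussian pillbox from −17.6 mm to +17.6 mm (face area A) lies entirely within the slab.
Q_enc = ρ·(2x)·A and flux = 2EA, so 2EA = 2ρxA/ε₀ ⇒ E = |ρ|x/ε₀.
E = (4.58×10^-3)(0.0176)/(8.85×10^-12) = 9.11e6 N/C.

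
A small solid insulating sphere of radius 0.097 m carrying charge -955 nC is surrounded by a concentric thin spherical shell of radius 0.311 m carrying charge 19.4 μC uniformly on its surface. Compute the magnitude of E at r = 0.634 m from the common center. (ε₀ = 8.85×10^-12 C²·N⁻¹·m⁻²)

E ≈ 4.13×10^5 N/C

Use a concentric Gaussian sphere at r = 0.634 m (r > 0.311 m, enclosing both).
Q_enc = (-955 nC) + (19.4 μC) = 1.844e-5 C.
Gauss's law: E·4πr² = Q_enc/ε₀.
E = |Q_enc|/(4πε₀r²) = (1.844×10^-5)/(4π·8.85×10^-12·(0.634)²) = 4.13×10^5 N/C.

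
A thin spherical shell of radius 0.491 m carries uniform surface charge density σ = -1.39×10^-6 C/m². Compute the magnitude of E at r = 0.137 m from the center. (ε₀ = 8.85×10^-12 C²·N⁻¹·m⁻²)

Take a concentric spherical Gaussian surface of radius r = 0.137 m (inside the shell, r < 0.491 m).
No charge lies within this surface, so Q_enc = 0 and Gauss's law gives E·4πr² = 0 ⇒ E = 0.

|E| = 0 N/C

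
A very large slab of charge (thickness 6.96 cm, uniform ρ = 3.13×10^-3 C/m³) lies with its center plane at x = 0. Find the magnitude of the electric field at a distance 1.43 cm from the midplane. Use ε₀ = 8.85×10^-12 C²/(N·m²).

|E| ≈ 5.06e6 V/m

By symmetry E is perpendicular to the slab. A Gaussian pillbox from −1.43 cm to +1.43 cm (face area A) lies entirely within the slab.
Q_enc = ρ·(2x)·A and flux = 2EA, so 2EA = 2ρxA/ε₀ ⇒ E = |ρ|x/ε₀.
E = (3.13×10^-3)(0.0143)/(8.85×10^-12) = 5.06e6 N/C.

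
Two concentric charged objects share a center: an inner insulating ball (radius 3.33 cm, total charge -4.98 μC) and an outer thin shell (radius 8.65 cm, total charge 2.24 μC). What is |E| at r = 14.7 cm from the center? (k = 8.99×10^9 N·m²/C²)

Use a concentric Gaussian sphere at r = 14.7 cm (r > 8.65 cm, enclosing both).
Q_enc = (-4.98 μC) + (2.24 μC) = -2.74×10^-6 C.
Gauss's law: E·4πr² = Q_enc/ε₀.
E = k|Q_enc|/r² = (8.99×10^9)(2.74×10^-6)/(0.147)² = 1.14×10^6 N/C.

|E| = 1.14×10^6 N/C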